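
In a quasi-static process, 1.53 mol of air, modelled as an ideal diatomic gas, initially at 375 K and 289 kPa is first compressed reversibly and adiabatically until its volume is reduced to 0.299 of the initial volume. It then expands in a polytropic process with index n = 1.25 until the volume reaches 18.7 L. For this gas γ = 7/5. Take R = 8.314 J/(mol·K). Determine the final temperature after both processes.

V₁ = nRT₁/P₁ = 1.53×8.314×375/289 = 16.5 L.
Step 1 — Adiabatic: TV^(γ−1) = const ⇒ T₂ = 375×(3.34)^0.400 = 608 K; PV^γ = const ⇒ P₂ = 1570 kPa.
ΔU = nCvΔT = 1.53×20.8×(608−375) = 7400 J.
Q = 0 for an adiabatic process, so W = −ΔU = -7400 J.
State after step 1: P = 1570 kPa, V = 4.94 L, T = 608 K.
Step 2 — Polytropic n=1.25: T₂ = T₁(V₁/V₂)^(n−1) = 608×(0.264)^0.25 = 436 K; P₂ = P₁(V₁/V₂)^n = 296 kPa.
W = (P₁V₁−P₂V₂)/(n−1) = (1570×4.94−296×18.7)/0.25 = 8760 J.
ΔU = nCvΔT = 1.53×20.8×(436−608) = -5470 J.
Q = ΔU + W = 3280 J.
Net over both steps: W = 1360 J, Q = 3280 J, ΔU = 1930 J.

436 K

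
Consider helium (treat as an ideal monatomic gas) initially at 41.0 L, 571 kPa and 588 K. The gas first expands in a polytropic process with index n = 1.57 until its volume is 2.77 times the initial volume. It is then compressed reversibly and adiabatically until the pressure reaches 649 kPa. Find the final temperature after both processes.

n = P₁V₁/(RT₁) = 571×41.0/(8.314×588) = 4.79 mol.
Step 1 — Polytropic n=1.57: T₂ = T₁(V₁/V₂)^(n−1) = 588×(0.361)^0.57 = 329 K; P₂ = P₁(V₁/V₂)^n = 115 kPa.
W = (P₁V₁−P₂V₂)/(n−1) = (571×41.0−115×114)/0.57 = 18100 J.
ΔU = nCvΔT = 4.79×12.5×(329−588) = -15500 J.
Q = ΔU + W = 2620 J.
State after step 1: P = 115 kPa, V = 114 L, T = 329 K.
Step 2 — Adiabatic: T₂/T₁ = (P₂/P₁)^((γ−1)/γ) ⇒ T₂ = 329×(5.63)^0.400 = 657 K; V₂ = 40.3 L.
ΔU = nCvΔT = 4.79×12.5×(657−329) = 19600 J.
Q = 0 for an adiabatic process, so W = −ΔU = -19600 J.
Net over both steps: W = -1470 J, Q = 2620 J, ΔU = 4100 J.

657 K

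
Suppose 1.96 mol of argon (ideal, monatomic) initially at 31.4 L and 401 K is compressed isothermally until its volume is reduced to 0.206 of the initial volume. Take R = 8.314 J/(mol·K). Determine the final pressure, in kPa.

P₁ = nRT₁/V₁ = 1.96×8.314×401/31.4 = 208 kPa.
Isothermal: T stays 401 K; PV = const ⇒ V₂ = 6.47 L, P₂ = 1010 kPa.

1010 kPa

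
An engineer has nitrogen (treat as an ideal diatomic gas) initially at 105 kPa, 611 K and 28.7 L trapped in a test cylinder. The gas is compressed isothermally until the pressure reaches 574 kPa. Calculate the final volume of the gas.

Isothermal: T stays 611 K; PV = const ⇒ V₂ = 5.25 L, P₂ = 574 kPa.

5.25 L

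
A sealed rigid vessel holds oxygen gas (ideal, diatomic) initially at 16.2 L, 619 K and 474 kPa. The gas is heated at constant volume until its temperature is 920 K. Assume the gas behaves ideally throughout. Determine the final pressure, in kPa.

704 kPa

Isochoric: V stays 16.2 L; P/T = const ⇒ T₂ = 920 K, P₂ = 704 kPa.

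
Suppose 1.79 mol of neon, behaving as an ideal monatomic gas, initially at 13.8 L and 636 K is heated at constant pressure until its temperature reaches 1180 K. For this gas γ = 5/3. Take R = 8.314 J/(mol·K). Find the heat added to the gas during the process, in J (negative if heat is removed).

P₁ = nRT₁/V₁ = 1.79×8.314×636/13.8 = 686 kPa.
Isobaric: P stays 686 kPa; V/T = const ⇒ T₂ = 1180 K, V₂ = 25.6 L.
W = PΔV = 686×(25.6−13.8) kPa·L = 8100 J.
ΔU = nCvΔT = 1.79×12.5×(1180−636) = 12100 J.
Q = ΔU + W = nCpΔT = 20200 J.

20200 J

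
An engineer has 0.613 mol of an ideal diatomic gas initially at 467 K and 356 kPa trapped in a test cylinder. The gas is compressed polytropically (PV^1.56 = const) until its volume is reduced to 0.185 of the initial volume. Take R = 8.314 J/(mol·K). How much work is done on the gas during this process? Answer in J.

V₁ = nRT₁/P₁ = 0.613×8.314×467/356 = 6.69 L.
Polytropic n=1.56: T₂ = T₁(V₁/V₂)^(n−1) = 467×(5.41)^0.56 = 1200 K; P₂ = P₁(V₁/V₂)^n = 4950 kPa.
W = (P₁V₁−P₂V₂)/(n−1) = (356×6.69−4950×1.24)/0.56 = -6680 J.
Work done on the gas = −W_by = 6680 J.

6680 J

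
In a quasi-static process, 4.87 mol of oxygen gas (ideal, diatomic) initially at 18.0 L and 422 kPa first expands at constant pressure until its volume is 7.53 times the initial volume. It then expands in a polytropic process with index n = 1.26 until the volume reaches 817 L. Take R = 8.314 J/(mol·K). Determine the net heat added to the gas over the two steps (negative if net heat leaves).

202000 J

T₁ = P₁V₁/(nR) = 422×18.0/(4.87×8.314) = 188 K.
Step 1 — Isobaric: P stays 422 kPa; V/T = const ⇒ T₂ = 1410 K, V₂ = 136 L.
W = PΔV = 422×(136−18.0) kPa·L = 49600 J.
ΔU = nCvΔT = 4.87×20.8×(1410−188) = 124000 J.
Q = ΔU + W = nCpΔT = 174000 J.
State after step 1: P = 422 kPa, V = 136 L, T = 1410 K.
Step 2 — Polytropic n=1.26: T₂ = T₁(V₁/V₂)^(n−1) = 1410×(0.166)^0.26 = 886 K; P₂ = P₁(V₁/V₂)^n = 43.9 kPa.
W = (P₁V₁−P₂V₂)/(n−1) = (422×136−43.9×817)/0.26 = 82100 J.
ΔU = nCvΔT = 4.87×20.8×(886−1410) = -53400 J.
Q = ΔU + W = 28700 J.
Net over both steps: W = 132000 J, Q = 202000 J, ΔU = 70600 J.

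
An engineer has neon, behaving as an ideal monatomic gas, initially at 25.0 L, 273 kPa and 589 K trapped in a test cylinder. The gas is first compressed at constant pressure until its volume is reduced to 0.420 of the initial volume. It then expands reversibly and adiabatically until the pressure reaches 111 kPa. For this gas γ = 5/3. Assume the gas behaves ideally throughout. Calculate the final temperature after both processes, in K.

173 K

n = P₁V₁/(RT₁) = 273×25.0/(8.314×589) = 1.39 mol.
Step 1 — Isobaric: P stays 273 kPa; V/T = const ⇒ T₂ = 247 K, V₂ = 10.5 L.
W = PΔV = 273×(10.5−25.0) kPa·L = -3960 J.
ΔU = nCvΔT = 1.39×12.5×(247−589) = -5940 J.
Q = ΔU + W = nCpΔT = -9900 J.
State after step 1: P = 273 kPa, V = 10.5 L, T = 247 K.
Step 2 — Adiabatic: T₂/T₁ = (P₂/P₁)^((γ−1)/γ) ⇒ T₂ = 247×(0.407)^0.400 = 173 K; V₂ = 18.0 L.
ΔU = nCvΔT = 1.39×12.5×(173−247) = -1300 J.
Q = 0 for an adiabatic process, so W = −ΔU = 1300 J.
Net over both steps: W = -2660 J, Q = -9900 J, ΔU = -7240 J.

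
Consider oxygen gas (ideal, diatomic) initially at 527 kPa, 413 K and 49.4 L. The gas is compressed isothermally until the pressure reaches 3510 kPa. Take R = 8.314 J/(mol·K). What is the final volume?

Isothermal: T stays 413 K; PV = const ⇒ V₂ = 7.42 L, P₂ = 3510 kPa.

7.42 L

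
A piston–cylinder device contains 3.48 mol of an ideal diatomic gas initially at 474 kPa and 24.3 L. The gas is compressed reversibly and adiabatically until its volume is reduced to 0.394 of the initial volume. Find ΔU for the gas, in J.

13000 J

T₁ = P₁V₁/(nR) = 474×24.3/(3.48×8.314) = 398 K.
Adiabatic: TV^(γ−1) = const ⇒ T₂ = 398×(2.54)^0.400 = 578 K; PV^γ = const ⇒ P₂ = 1750 kPa.
For an ideal gas ΔU = nCvΔT with Cv = (5/2)R = 20.8 J/(mol·K).
ΔU = 3.48×20.8×(578−398) = 13000 J.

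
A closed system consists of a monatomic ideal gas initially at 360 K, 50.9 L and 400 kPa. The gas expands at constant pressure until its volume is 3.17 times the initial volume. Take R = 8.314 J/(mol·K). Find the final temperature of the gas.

Isobaric: P stays 400 kPa; V/T = const ⇒ T₂ = 1140 K, V₂ = 161 L.

1140 K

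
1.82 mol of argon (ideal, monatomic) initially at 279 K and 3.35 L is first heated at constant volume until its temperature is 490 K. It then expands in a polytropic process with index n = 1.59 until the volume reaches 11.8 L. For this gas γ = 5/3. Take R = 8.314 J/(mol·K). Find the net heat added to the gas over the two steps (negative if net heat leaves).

5550 J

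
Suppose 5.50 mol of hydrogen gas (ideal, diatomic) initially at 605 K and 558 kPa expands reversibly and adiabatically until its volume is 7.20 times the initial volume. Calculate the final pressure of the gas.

V₁ = nRT₁/P₁ = 5.50×8.314×605/558 = 49.6 L.
Adiabatic: TV^(γ−1) = const ⇒ T₂ = 605×(0.139)^0.400 = 275 K; PV^γ = const ⇒ P₂ = 35.2 kPa.

35.2 kPa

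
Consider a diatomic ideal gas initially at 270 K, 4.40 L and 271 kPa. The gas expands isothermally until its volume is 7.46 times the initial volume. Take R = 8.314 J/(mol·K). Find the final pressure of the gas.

36.3 kPa

Isothermal: T stays 270 K; PV = const ⇒ V₂ = 32.8 L, P₂ = 36.3 kPa.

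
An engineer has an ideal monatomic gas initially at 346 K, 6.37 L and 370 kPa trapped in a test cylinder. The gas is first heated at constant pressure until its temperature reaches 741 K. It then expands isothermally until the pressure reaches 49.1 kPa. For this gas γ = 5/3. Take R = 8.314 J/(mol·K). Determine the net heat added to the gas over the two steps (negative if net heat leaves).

16900 J

n = P₁V₁/(RT₁) = 370×6.37/(8.314×346) = 0.819 mol.
Step 1 — Isobaric: P stays 370 kPa; V/T = const ⇒ T₂ = 741 K, V₂ = 13.6 L.
W = PΔV = 370×(13.6−6.37) kPa·L = 2690 J.
ΔU = nCvΔT = 0.819×12.5×(741−346) = 4040 J.
Q = ΔU + W = nCpΔT = 6730 J.
State after step 1: P = 370 kPa, V = 13.6 L, T = 741 K.
Step 2 — Isothermal: T stays 741 K; PV = const ⇒ V₂ = 103 L, P₂ = 49.1 kPa.
ΔU = 0 (ideal gas, T constant).
W = nRT ln(V₂/V₁) = 0.819×8.314×741×ln(7.54) = 10200 J.
Q = ΔU + W = 10200 J.
Net over both steps: W = 12900 J, Q = 16900 J, ΔU = 4040 J.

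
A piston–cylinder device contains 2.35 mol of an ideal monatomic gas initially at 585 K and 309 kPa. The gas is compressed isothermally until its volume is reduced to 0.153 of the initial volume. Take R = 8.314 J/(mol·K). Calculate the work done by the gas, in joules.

-21500 J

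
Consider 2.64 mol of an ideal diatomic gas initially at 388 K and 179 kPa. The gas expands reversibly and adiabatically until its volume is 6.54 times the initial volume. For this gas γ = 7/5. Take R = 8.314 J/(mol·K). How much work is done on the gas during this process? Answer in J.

-11200 J

V₁ = nRT₁/P₁ = 2.64×8.314×388/179 = 47.6 L.
Adiabatic: TV^(γ−1) = const ⇒ T₂ = 388×(0.153)^0.400 = 183 K; PV^γ = const ⇒ P₂ = 12.9 kPa.
ΔU = nCvΔT = 2.64×20.8×(183−388) = -11200 J.
Q = 0 for an adiabatic process, so W = −ΔU = 11200 J.
Work done on the gas = −W_by = -11200 J.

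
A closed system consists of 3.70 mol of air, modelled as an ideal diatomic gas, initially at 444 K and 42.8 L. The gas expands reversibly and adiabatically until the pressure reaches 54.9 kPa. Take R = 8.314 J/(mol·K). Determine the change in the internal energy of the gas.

P₁ = nRT₁/V₁ = 3.70×8.314×444/42.8 = 319 kPa.
Adiabatic: T₂/T₁ = (P₂/P₁)^((γ−1)/γ) ⇒ T₂ = 444×(0.172)^0.286 = 269 K; V₂ = 150 L.
For an ideal gas ΔU = nCvΔT with Cv = (5/2)R = 20.8 J/(mol·K).
ΔU = 3.70×20.8×(269−444) = -13500 J.

-13500 J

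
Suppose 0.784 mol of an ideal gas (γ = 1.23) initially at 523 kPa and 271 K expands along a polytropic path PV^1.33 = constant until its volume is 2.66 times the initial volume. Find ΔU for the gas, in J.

V₁ = nRT₁/P₁ = 0.784×8.314×271/523 = 3.38 L.
Polytropic n=1.33: T₂ = T₁(V₁/V₂)^(n−1) = 271×(0.376)^0.33 = 196 K; P₂ = P₁(V₁/V₂)^n = 142 kPa.
For an ideal gas ΔU = nCvΔT with Cv = R/(γ−1) = 36.1 J/(mol·K).
ΔU = 0.784×36.1×(196−271) = -2120 J.

-2120 J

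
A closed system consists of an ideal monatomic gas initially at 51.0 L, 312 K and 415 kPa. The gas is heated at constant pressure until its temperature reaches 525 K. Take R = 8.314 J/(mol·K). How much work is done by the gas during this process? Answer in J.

n = P₁V₁/(RT₁) = 415×51.0/(8.314×312) = 8.16 mol.
Isobaric: P stays 415 kPa; V/T = const ⇒ T₂ = 525 K, V₂ = 85.8 L.
W = PΔV = 415×(85.8−51.0) kPa·L = 14400 J.

14400 J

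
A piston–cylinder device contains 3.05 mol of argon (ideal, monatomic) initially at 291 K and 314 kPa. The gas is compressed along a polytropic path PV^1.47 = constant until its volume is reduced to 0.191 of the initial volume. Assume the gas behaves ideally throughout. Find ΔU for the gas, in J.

13000 J

V₁ = nRT₁/P₁ = 3.05×8.314×291/314 = 23.5 L.
Polytropic n=1.47: T₂ = T₁(V₁/V₂)^(n−1) = 291×(5.24)^0.47 = 634 K; P₂ = P₁(V₁/V₂)^n = 3580 kPa.
For an ideal gas ΔU = nCvΔT with Cv = (3/2)R = 12.5 J/(mol·K).
ΔU = 3.05×12.5×(634−291) = 13000 J.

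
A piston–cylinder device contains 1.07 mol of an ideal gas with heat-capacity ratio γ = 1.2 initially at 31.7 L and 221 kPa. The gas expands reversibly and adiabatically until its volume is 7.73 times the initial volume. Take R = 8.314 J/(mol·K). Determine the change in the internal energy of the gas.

T₁ = P₁V₁/(nR) = 221×31.7/(1.07×8.314) = 788 K.
Adiabatic: TV^(γ−1) = const ⇒ T₂ = 788×(0.129)^0.200 = 523 K; PV^γ = const ⇒ P₂ = 19.0 kPa.
For an ideal gas ΔU = nCvΔT with Cv = R/(γ−1) = 41.6 J/(mol·K).
ΔU = 1.07×41.6×(523−788) = -11800 J.

-11800 J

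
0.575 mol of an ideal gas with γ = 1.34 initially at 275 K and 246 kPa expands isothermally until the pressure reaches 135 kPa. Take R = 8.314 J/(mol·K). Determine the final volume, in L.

V₁ = nRT₁/P₁ = 0.575×8.314×275/246 = 5.34 L.
Isothermal: T stays 275 K; PV = const ⇒ V₂ = 9.74 L, P₂ = 135 kPa.

9.74 L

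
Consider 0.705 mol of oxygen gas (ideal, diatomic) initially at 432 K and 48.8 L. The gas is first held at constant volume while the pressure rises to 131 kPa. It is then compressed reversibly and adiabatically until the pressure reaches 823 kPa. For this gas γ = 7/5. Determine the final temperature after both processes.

P₁ = nRT₁/V₁ = 0.705×8.314×432/48.8 = 51.9 kPa.
Step 1 — Isochoric: V stays 48.8 L; P/T = const ⇒ T₂ = 1090 K, P₂ = 131 kPa.
W = 0 (no volume change).
ΔU = nCvΔT = 0.705×20.8×(1090−432) = 9650 J.
Q = ΔU = 9650 J.
State after step 1: P = 131 kPa, V = 48.8 L, T = 1090 K.
Step 2 — Adiabatic: T₂/T₁ = (P₂/P₁)^((γ−1)/γ) ⇒ T₂ = 1090×(6.28)^0.286 = 1840 K; V₂ = 13.1 L.
ΔU = nCvΔT = 0.705×20.8×(1840−1090) = 11000 J.
Q = 0 for an adiabatic process, so W = −ΔU = -11000 J.
Net over both steps: W = -11000 J, Q = 9650 J, ΔU = 20700 J.

1840 K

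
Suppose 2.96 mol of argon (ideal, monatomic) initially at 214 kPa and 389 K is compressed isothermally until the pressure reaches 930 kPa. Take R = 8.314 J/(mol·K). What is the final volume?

10.3 L

V₁ = nRT₁/P₁ = 2.96×8.314×389/214 = 44.7 L.
Isothermal: T stays 389 K; PV = const ⇒ V₂ = 10.3 L, P₂ = 930 kPa.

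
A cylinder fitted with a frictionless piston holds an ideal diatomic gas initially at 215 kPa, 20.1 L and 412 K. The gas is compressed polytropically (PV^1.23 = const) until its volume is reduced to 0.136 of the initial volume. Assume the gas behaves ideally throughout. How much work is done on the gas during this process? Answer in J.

10900 J

n = P₁V₁/(RT₁) = 215×20.1/(8.314×412) = 1.26 mol.
Polytropic n=1.23: T₂ = T₁(V₁/V₂)^(n−1) = 412×(7.35)^0.23 = 652 K; P₂ = P₁(V₁/V₂)^n = 2500 kPa.
W = (P₁V₁−P₂V₂)/(n−1) = (215×20.1−2500×2.73)/0.23 = -10900 J.
Work done on the gas = −W_by = 10900 J.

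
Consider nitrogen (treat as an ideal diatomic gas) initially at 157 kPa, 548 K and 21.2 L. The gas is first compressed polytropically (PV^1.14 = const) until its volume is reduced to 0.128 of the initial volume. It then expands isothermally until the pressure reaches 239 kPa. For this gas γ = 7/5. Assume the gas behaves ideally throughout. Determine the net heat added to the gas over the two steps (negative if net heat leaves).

n = P₁V₁/(RT₁) = 157×21.2/(8.314×548) = 0.731 mol.
Step 1 — Polytropic n=1.14: T₂ = T₁(V₁/V₂)^(n−1) = 548×(7.81)^0.14 = 731 K; P₂ = P₁(V₁/V₂)^n = 1640 kPa.
W = (P₁V₁−P₂V₂)/(n−1) = (157×21.2−1640×2.71)/0.14 = -7930 J.
ΔU = nCvΔT = 0.731×20.8×(731−548) = 2770 J.
Q = ΔU + W = -5150 J.
State after step 1: P = 1640 kPa, V = 2.71 L, T = 731 K.
Step 2 — Isothermal: T stays 731 K; PV = const ⇒ V₂ = 18.6 L, P₂ = 239 kPa.
ΔU = 0 (ideal gas, T constant).
W = nRT ln(V₂/V₁) = 0.731×8.314×731×ln(6.84) = 8540 J.
Q = ΔU + W = 8540 J.
Net over both steps: W = 608 J, Q = 3380 J, ΔU = 2770 J.

3380 J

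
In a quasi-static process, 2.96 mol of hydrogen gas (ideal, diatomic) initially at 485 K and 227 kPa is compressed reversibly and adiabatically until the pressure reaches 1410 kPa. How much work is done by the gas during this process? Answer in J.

-20400 J

V₁ = nRT₁/P₁ = 2.96×8.314×485/227 = 52.6 L.
Adiabatic: T₂/T₁ = (P₂/P₁)^((γ−1)/γ) ⇒ T₂ = 485×(6.21)^0.286 = 817 K; V₂ = 14.3 L.
ΔU = nCvΔT = 2.96×20.8×(817−485) = 20400 J.
Q = 0 for an adiabatic process, so W = −ΔU = -20400 J.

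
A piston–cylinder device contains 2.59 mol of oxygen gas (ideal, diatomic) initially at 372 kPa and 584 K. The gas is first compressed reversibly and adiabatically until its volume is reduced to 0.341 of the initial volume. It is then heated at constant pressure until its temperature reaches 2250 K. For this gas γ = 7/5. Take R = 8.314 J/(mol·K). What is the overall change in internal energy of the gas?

89700 J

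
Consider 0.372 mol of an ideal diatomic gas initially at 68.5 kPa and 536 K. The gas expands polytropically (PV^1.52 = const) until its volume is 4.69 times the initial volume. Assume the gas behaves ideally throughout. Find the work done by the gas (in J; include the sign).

1760 J

V₁ = nRT₁/P₁ = 0.372×8.314×536/68.5 = 24.2 L.
Polytropic n=1.52: T₂ = T₁(V₁/V₂)^(n−1) = 536×(0.213)^0.52 = 240 K; P₂ = P₁(V₁/V₂)^n = 6.54 kPa.
W = (P₁V₁−P₂V₂)/(n−1) = (68.5×24.2−6.54×114)/0.52 = 1760 J.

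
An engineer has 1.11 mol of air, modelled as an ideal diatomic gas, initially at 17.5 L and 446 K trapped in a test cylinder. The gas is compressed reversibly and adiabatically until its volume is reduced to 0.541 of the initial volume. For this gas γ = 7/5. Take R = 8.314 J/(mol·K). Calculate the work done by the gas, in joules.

-2870 J

P₁ = nRT₁/V₁ = 1.11×8.314×446/17.5 = 235 kPa.
Adiabatic: TV^(γ−1) = const ⇒ T₂ = 446×(1.85)^0.400 = 570 K; PV^γ = const ⇒ P₂ = 556 kPa.
ΔU = nCvΔT = 1.11×20.8×(570−446) = 2870 J.
Q = 0 for an adiabatic process, so W = −ΔU = -2870 J.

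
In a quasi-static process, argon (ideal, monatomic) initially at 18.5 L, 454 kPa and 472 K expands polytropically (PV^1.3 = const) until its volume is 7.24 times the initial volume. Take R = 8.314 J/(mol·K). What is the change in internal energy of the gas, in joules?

-5640 J

n = P₁V₁/(RT₁) = 454×18.5/(8.314×472) = 2.14 mol.
Polytropic n=1.3: T₂ = T₁(V₁/V₂)^(n−1) = 472×(0.138)^0.30 = 261 K; P₂ = P₁(V₁/V₂)^n = 34.6 kPa.
For an ideal gas ΔU = nCvΔT with Cv = (3/2)R = 12.5 J/(mol·K).
ΔU = 2.14×12.5×(261−472) = -5640 J.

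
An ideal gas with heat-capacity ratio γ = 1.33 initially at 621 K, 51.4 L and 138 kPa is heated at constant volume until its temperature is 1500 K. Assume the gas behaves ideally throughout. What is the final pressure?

Isochoric: V stays 51.4 L; P/T = const ⇒ T₂ = 1500 K, P₂ = 333 kPa.

333 kPa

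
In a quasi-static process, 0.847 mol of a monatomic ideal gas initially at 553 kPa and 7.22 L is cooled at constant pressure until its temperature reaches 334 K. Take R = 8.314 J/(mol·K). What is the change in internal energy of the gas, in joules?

T₁ = P₁V₁/(nR) = 553×7.22/(0.847×8.314) = 567 K.
Isobaric: P stays 553 kPa; V/T = const ⇒ T₂ = 334 K, V₂ = 4.25 L.
For an ideal gas ΔU = nCvΔT with Cv = (3/2)R = 12.5 J/(mol·K).
ΔU = 0.847×12.5×(334−567) = -2460 J.

-2460 J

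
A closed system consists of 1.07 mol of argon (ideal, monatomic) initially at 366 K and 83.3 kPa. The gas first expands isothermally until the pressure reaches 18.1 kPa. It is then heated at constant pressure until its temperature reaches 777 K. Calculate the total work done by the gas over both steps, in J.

8630 J

V₁ = nRT₁/P₁ = 1.07×8.314×366/83.3 = 39.1 L.
Step 1 — Isothermal: T stays 366 K; PV = const ⇒ V₂ = 180 L, P₂ = 18.1 kPa.
ΔU = 0 (ideal gas, T constant).
W = nRT ln(V₂/V₁) = 1.07×8.314×366×ln(4.60) = 4970 J.
Q = ΔU + W = 4970 J.
State after step 1: P = 18.1 kPa, V = 180 L, T = 366 K.
Step 2 — Isobaric: P stays 18.1 kPa; V/T = const ⇒ T₂ = 777 K, V₂ = 382 L.
W = PΔV = 18.1×(382−180) kPa·L = 3660 J.
ΔU = nCvΔT = 1.07×12.5×(777−366) = 5480 J.
Q = ΔU + W = nCpΔT = 9140 J.
Net over both steps: W = 8630 J, Q = 14100 J, ΔU = 5480 J.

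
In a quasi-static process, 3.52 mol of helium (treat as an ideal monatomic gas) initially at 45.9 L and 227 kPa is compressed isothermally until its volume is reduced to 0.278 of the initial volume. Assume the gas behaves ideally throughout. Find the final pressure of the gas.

817 kPa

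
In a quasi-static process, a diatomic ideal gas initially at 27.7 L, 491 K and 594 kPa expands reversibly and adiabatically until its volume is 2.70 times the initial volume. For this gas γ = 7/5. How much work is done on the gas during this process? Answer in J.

-13500 J

n = P₁V₁/(RT₁) = 594×27.7/(8.314×491) = 4.03 mol.
Adiabatic: TV^(γ−1) = const ⇒ T₂ = 491×(0.370)^0.400 = 330 K; PV^γ = const ⇒ P₂ = 148 kPa.
ΔU = nCvΔT = 4.03×20.8×(330−491) = -13500 J.
Q = 0 for an adiabatic process, so W = −ΔU = 13500 J.
Work done on the gas = −W_by = -13500 J.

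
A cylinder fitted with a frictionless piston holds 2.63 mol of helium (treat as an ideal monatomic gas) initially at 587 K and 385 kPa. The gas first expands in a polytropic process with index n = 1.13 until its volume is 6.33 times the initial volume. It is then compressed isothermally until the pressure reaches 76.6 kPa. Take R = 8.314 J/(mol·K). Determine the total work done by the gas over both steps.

16300 J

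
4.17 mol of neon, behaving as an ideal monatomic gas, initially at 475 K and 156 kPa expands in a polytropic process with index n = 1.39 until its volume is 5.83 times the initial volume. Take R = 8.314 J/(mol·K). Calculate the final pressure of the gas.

13.5 kPa

V₁ = nRT₁/P₁ = 4.17×8.314×475/156 = 106 L.
Polytropic n=1.39: T₂ = T₁(V₁/V₂)^(n−1) = 475×(0.172)^0.39 = 239 K; P₂ = P₁(V₁/V₂)^n = 13.5 kPa.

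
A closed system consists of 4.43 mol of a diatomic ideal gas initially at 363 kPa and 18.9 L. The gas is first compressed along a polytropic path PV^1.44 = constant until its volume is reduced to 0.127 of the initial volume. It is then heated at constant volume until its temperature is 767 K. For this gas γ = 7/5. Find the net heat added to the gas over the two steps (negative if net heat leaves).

30400 J

T₁ = P₁V₁/(nR) = 363×18.9/(4.43×8.314) = 186 K.
Step 1 — Polytropic n=1.44: T₂ = T₁(V₁/V₂)^(n−1) = 186×(7.87)^0.44 = 462 K; P₂ = P₁(V₁/V₂)^n = 7090 kPa.
W = (P₁V₁−P₂V₂)/(n−1) = (363×18.9−7090×2.40)/0.44 = -23100 J.
ΔU = nCvΔT = 4.43×20.8×(462−186) = 25400 J.
Q = ΔU + W = 2310 J.
State after step 1: P = 7090 kPa, V = 2.40 L, T = 462 K.
Step 2 — Isochoric: V stays 2.40 L; P/T = const ⇒ T₂ = 767 K, P₂ = 11800 kPa.
W = 0 (no volume change).
ΔU = nCvΔT = 4.43×20.8×(767−462) = 28100 J.
Q = ΔU = 28100 J.
Net over both steps: W = -23100 J, Q = 30400 J, ΔU = 53500 J.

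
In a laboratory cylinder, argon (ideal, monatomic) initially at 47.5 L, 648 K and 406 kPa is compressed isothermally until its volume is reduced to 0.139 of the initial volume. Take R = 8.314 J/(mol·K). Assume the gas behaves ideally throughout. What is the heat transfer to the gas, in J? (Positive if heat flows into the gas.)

n = P₁V₁/(RT₁) = 406×47.5/(8.314×648) = 3.58 mol.
Isothermal: T stays 648 K; PV = const ⇒ V₂ = 6.60 L, P₂ = 2920 kPa.
ΔU = 0 (ideal gas, T constant).
W = nRT ln(V₂/V₁) = 3.58×8.314×648×ln(0.139) = -38100 J.
Q = ΔU + W = -38100 J.

-38100 J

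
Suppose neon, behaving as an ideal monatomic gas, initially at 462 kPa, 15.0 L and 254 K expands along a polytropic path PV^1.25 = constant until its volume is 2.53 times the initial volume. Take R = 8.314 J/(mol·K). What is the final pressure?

145 kPa

Polytropic n=1.25: T₂ = T₁(V₁/V₂)^(n−1) = 254×(0.395)^0.25 = 201 K; P₂ = P₁(V₁/V₂)^n = 145 kPa.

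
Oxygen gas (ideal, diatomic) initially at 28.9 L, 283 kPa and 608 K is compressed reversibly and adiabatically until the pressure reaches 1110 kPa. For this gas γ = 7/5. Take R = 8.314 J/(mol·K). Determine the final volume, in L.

10.9 L

Adiabatic: T₂/T₁ = (P₂/P₁)^((γ−1)/γ) ⇒ T₂ = 608×(3.92)^0.286 = 898 K; V₂ = 10.9 L.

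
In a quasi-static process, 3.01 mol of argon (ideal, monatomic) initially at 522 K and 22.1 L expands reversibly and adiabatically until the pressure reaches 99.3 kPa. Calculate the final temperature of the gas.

P₁ = nRT₁/V₁ = 3.01×8.314×522/22.1 = 591 kPa.
Adiabatic: T₂/T₁ = (P₂/P₁)^((γ−1)/γ) ⇒ T₂ = 522×(0.168)^0.400 = 256 K; V₂ = 64.4 L.

256 K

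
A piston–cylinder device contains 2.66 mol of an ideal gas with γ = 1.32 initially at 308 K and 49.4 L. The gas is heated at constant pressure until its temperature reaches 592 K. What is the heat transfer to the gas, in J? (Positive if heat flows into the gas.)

P₁ = nRT₁/V₁ = 2.66×8.314×308/49.4 = 138 kPa.
Isobaric: P stays 138 kPa; V/T = const ⇒ T₂ = 592 K, V₂ = 95.0 L.
W = PΔV = 138×(95.0−49.4) kPa·L = 6280 J.
ΔU = nCvΔT = 2.66×26.0×(592−308) = 19600 J.
Q = ΔU + W = nCpΔT = 25900 J.

25900 J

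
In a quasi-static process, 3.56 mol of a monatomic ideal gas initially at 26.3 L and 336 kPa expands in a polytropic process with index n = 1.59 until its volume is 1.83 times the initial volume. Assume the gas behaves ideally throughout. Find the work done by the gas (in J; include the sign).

4490 J

T₁ = P₁V₁/(nR) = 336×26.3/(3.56×8.314) = 299 K.
Polytropic n=1.59: T₂ = T₁(V₁/V₂)^(n−1) = 299×(0.546)^0.59 = 209 K; P₂ = P₁(V₁/V₂)^n = 129 kPa.
W = (P₁V₁−P₂V₂)/(n−1) = (336×26.3−129×48.1)/0.59 = 4490 J.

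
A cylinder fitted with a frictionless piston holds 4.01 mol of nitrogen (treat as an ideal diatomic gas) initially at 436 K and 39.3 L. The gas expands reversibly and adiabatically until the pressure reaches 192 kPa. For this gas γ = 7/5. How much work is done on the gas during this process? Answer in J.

P₁ = nRT₁/V₁ = 4.01×8.314×436/39.3 = 370 kPa.
Adiabatic: T₂/T₁ = (P₂/P₁)^((γ−1)/γ) ⇒ T₂ = 436×(0.519)^0.286 = 362 K; V₂ = 62.8 L.
ΔU = nCvΔT = 4.01×20.8×(362−436) = -6210 J.
Q = 0 for an adiabatic process, so W = −ΔU = 6210 J.
Work done on the gas = −W_by = -6210 J.

-6210 J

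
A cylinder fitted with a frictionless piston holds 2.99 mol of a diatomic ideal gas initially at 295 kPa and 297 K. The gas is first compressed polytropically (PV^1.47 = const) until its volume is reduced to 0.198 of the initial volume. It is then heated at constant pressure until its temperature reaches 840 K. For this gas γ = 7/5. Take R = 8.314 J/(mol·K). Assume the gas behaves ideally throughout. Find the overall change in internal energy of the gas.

33700 J

V₁ = nRT₁/P₁ = 2.99×8.314×297/295 = 25.0 L.
Step 1 — Polytropic n=1.47: T₂ = T₁(V₁/V₂)^(n−1) = 297×(5.05)^0.47 = 636 K; P₂ = P₁(V₁/V₂)^n = 3190 kPa.
W = (P₁V₁−P₂V₂)/(n−1) = (295×25.0−3190×4.96)/0.47 = -17900 J.
ΔU = nCvΔT = 2.99×20.8×(636−297) = 21100 J.
Q = ΔU + W = 3140 J.
State after step 1: P = 3190 kPa, V = 4.96 L, T = 636 K.
Step 2 — Isobaric: P stays 3190 kPa; V/T = const ⇒ T₂ = 840 K, V₂ = 6.55 L.
W = PΔV = 3190×(6.55−4.96) kPa·L = 5080 J.
ΔU = nCvΔT = 2.99×20.8×(840−636) = 12700 J.
Q = ΔU + W = nCpΔT = 17800 J.
Net over both steps: W = -12800 J, Q = 20900 J, ΔU = 33700 J.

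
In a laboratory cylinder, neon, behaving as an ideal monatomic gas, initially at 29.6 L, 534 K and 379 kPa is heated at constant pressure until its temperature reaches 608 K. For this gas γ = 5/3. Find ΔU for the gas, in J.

2330 J

n = P₁V₁/(RT₁) = 379×29.6/(8.314×534) = 2.53 mol.
Isobaric: P stays 379 kPa; V/T = const ⇒ T₂ = 608 K, V₂ = 33.7 L.
For an ideal gas ΔU = nCvΔT with Cv = (3/2)R = 12.5 J/(mol·K).
ΔU = 2.53×12.5×(608−534) = 2330 J.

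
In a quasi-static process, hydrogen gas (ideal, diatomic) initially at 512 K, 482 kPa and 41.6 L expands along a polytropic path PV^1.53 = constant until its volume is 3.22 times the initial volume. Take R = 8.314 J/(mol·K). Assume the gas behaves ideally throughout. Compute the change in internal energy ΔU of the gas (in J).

-23200 J

n = P₁V₁/(RT₁) = 482×41.6/(8.314×512) = 4.71 mol.
Polytropic n=1.53: T₂ = T₁(V₁/V₂)^(n−1) = 512×(0.311)^0.53 = 275 K; P₂ = P₁(V₁/V₂)^n = 80.5 kPa.
For an ideal gas ΔU = nCvΔT with Cv = (5/2)R = 20.8 J/(mol·K).
ΔU = 4.71×20.8×(275−512) = -23200 J.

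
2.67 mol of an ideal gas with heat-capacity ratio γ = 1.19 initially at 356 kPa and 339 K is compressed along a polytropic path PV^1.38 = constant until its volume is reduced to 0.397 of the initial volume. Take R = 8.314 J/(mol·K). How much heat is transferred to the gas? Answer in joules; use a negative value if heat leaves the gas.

V₁ = nRT₁/P₁ = 2.67×8.314×339/356 = 21.1 L.
Polytropic n=1.38: T₂ = T₁(V₁/V₂)^(n−1) = 339×(2.52)^0.38 = 482 K; P₂ = P₁(V₁/V₂)^n = 1270 kPa.
W = (P₁V₁−P₂V₂)/(n−1) = (356×21.1−1270×8.39)/0.38 = -8330 J.
ΔU = nCvΔT = 2.67×43.8×(482−339) = 16700 J.
Q = ΔU + W = 8330 J.

8330 J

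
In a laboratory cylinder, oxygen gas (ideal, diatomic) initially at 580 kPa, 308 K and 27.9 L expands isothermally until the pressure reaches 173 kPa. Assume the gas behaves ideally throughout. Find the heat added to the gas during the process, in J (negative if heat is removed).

n = P₁V₁/(RT₁) = 580×27.9/(8.314×308) = 6.32 mol.
Isothermal: T stays 308 K; PV = const ⇒ V₂ = 93.5 L, P₂ = 173 kPa.
ΔU = 0 (ideal gas, T constant).
W = nRT ln(V₂/V₁) = 6.32×8.314×308×ln(3.35) = 19600 J.
Q = ΔU + W = 19600 J.

19600 J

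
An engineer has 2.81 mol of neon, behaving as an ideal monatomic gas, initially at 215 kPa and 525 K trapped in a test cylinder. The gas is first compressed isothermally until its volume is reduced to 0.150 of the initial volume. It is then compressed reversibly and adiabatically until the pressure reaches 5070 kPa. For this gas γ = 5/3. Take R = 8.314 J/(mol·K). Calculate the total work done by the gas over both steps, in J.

V₁ = nRT₁/P₁ = 2.81×8.314×525/215 = 57.0 L.
Step 1 — Isothermal: T stays 525 K; PV = const ⇒ V₂ = 8.56 L, P₂ = 1430 kPa.
ΔU = 0 (ideal gas, T constant).
W = nRT ln(V₂/V₁) = 2.81×8.314×525×ln(0.150) = -23300 J.
Q = ΔU + W = -23300 J.
State after step 1: P = 1430 kPa, V = 8.56 L, T = 525 K.
Step 2 — Adiabatic: T₂/T₁ = (P₂/P₁)^((γ−1)/γ) ⇒ T₂ = 525×(3.54)^0.400 = 870 K; V₂ = 4.01 L.
ΔU = nCvΔT = 2.81×12.5×(870−525) = 12100 J.
Q = 0 for an adiabatic process, so W = −ΔU = -12100 J.
Net over both steps: W = -35400 J, Q = -23300 J, ΔU = 12100 J.

-35400 J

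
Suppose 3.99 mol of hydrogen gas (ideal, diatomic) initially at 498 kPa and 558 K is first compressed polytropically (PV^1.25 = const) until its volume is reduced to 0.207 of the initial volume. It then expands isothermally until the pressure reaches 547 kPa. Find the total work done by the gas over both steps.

15700 J

V₁ = nRT₁/P₁ = 3.99×8.314×558/498 = 37.2 L.
Step 1 — Polytropic n=1.25: T₂ = T₁(V₁/V₂)^(n−1) = 558×(4.83)^0.25 = 827 K; P₂ = P₁(V₁/V₂)^n = 3570 kPa.
W = (P₁V₁−P₂V₂)/(n−1) = (498×37.2−3570×7.69)/0.25 = -35700 J.
ΔU = nCvΔT = 3.99×20.8×(827−558) = 22300 J.
Q = ΔU + W = -13400 J.
State after step 1: P = 3570 kPa, V = 7.69 L, T = 827 K.
Step 2 — Isothermal: T stays 827 K; PV = const ⇒ V₂ = 50.2 L, P₂ = 547 kPa.
ΔU = 0 (ideal gas, T constant).
W = nRT ln(V₂/V₁) = 3.99×8.314×827×ln(6.52) = 51500 J.
Q = ΔU + W = 51500 J.
Net over both steps: W = 15700 J, Q = 38100 J, ΔU = 22300 J.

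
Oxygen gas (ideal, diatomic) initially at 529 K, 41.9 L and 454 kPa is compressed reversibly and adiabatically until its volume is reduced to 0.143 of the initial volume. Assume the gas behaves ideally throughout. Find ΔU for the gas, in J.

56000 J

n = P₁V₁/(RT₁) = 454×41.9/(8.314×529) = 4.33 mol.
Adiabatic: TV^(γ−1) = const ⇒ T₂ = 529×(6.99)^0.400 = 1150 K; PV^γ = const ⇒ P₂ = 6910 kPa.
For an ideal gas ΔU = nCvΔT with Cv = (5/2)R = 20.8 J/(mol·K).
ΔU = 4.33×20.8×(1150−529) = 56000 J.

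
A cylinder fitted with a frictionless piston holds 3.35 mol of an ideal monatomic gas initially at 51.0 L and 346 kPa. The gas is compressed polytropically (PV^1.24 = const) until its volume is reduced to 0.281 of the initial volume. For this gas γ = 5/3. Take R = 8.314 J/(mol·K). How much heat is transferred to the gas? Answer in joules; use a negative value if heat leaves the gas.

-16800 J

T₁ = P₁V₁/(nR) = 346×51.0/(3.35×8.314) = 634 K.
Polytropic n=1.24: T₂ = T₁(V₁/V₂)^(n−1) = 634×(3.56)^0.24 = 859 K; P₂ = P₁(V₁/V₂)^n = 1670 kPa.
W = (P₁V₁−P₂V₂)/(n−1) = (346×51.0−1670×14.3)/0.24 = -26200 J.
ΔU = nCvΔT = 3.35×12.5×(859−634) = 9430 J.
Q = ΔU + W = -16800 J.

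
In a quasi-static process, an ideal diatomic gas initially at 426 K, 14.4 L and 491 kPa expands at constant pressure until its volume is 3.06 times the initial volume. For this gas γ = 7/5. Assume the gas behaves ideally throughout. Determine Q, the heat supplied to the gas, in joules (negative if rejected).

n = P₁V₁/(RT₁) = 491×14.4/(8.314×426) = 2.00 mol.
Isobaric: P stays 491 kPa; V/T = const ⇒ T₂ = 1300 K, V₂ = 44.1 L.
W = PΔV = 491×(44.1−14.4) kPa·L = 14600 J.
ΔU = nCvΔT = 2.00×20.8×(1300−426) = 36400 J.
Q = ΔU + W = nCpΔT = 51000 J.

51000 J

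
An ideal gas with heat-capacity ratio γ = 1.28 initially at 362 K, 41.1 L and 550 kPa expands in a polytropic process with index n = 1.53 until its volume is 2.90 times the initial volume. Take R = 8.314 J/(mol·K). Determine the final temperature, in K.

206 K

Polytropic n=1.53: T₂ = T₁(V₁/V₂)^(n−1) = 362×(0.345)^0.53 = 206 K; P₂ = P₁(V₁/V₂)^n = 108 kPa.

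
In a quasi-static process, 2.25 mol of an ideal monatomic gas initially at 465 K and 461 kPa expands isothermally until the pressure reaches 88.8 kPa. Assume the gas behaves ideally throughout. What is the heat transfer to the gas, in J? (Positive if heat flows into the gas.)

14300 J

V₁ = nRT₁/P₁ = 2.25×8.314×465/461 = 18.9 L.
Isothermal: T stays 465 K; PV = const ⇒ V₂ = 98.0 L, P₂ = 88.8 kPa.
ΔU = 0 (ideal gas, T constant).
W = nRT ln(V₂/V₁) = 2.25×8.314×465×ln(5.19) = 14300 J.
Q = ΔU + W = 14300 J.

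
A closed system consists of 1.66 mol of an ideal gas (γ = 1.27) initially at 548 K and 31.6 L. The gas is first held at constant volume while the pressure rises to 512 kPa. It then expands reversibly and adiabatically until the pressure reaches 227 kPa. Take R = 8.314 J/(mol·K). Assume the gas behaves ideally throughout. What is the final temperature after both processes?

P₁ = nRT₁/V₁ = 1.66×8.314×548/31.6 = 239 kPa.
Step 1 — Isochoric: V stays 31.6 L; P/T = const ⇒ T₂ = 1170 K, P₂ = 512 kPa.
W = 0 (no volume change).
ΔU = nCvΔT = 1.66×30.8×(1170−548) = 31900 J.
Q = ΔU = 31900 J.
State after step 1: P = 512 kPa, V = 31.6 L, T = 1170 K.
Step 2 — Adiabatic: T₂/T₁ = (P₂/P₁)^((γ−1)/γ) ⇒ T₂ = 1170×(0.443)^0.213 = 986 K; V₂ = 60.0 L.
ΔU = nCvΔT = 1.66×30.8×(986−1170) = -9520 J.
Q = 0 for an adiabatic process, so W = −ΔU = 9520 J.
Net over both steps: W = 9520 J, Q = 31900 J, ΔU = 22400 J.

986 K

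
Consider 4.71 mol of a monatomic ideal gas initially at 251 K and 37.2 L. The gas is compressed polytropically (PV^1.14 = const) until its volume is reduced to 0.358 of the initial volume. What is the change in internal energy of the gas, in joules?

P₁ = nRT₁/V₁ = 4.71×8.314×251/37.2 = 264 kPa.
Polytropic n=1.14: T₂ = T₁(V₁/V₂)^(n−1) = 251×(2.79)^0.14 = 290 K; P₂ = P₁(V₁/V₂)^n = 852 kPa.
For an ideal gas ΔU = nCvΔT with Cv = (3/2)R = 12.5 J/(mol·K).
ΔU = 4.71×12.5×(290−251) = 2280 J.

2280 J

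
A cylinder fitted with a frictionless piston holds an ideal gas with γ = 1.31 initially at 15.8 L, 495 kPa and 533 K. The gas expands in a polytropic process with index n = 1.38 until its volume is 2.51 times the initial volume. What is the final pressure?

139 kPa

Polytropic n=1.38: T₂ = T₁(V₁/V₂)^(n−1) = 533×(0.398)^0.38 = 376 K; P₂ = P₁(V₁/V₂)^n = 139 kPa.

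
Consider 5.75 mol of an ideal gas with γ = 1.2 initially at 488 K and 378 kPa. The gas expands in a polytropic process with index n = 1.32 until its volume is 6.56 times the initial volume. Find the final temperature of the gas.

267 K

V₁ = nRT₁/P₁ = 5.75×8.314×488/378 = 61.7 L.
Polytropic n=1.32: T₂ = T₁(V₁/V₂)^(n−1) = 488×(0.152)^0.32 = 267 K; P₂ = P₁(V₁/V₂)^n = 31.6 kPa.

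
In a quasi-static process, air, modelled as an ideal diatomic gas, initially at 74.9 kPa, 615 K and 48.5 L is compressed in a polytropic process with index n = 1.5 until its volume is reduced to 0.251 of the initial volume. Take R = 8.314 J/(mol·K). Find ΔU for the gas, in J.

n = P₁V₁/(RT₁) = 74.9×48.5/(8.314×615) = 0.710 mol.
Polytropic n=1.5: T₂ = T₁(V₁/V₂)^(n−1) = 615×(3.98)^0.50 = 1230 K; P₂ = P₁(V₁/V₂)^n = 596 kPa.
For an ideal gas ΔU = nCvΔT with Cv = (5/2)R = 20.8 J/(mol·K).
ΔU = 0.710×20.8×(1230−615) = 9050 J.

9050 J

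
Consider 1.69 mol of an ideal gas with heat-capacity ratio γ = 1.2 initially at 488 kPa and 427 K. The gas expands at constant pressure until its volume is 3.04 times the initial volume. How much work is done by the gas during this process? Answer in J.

V₁ = nRT₁/P₁ = 1.69×8.314×427/488 = 12.3 L.
Isobaric: P stays 488 kPa; V/T = const ⇒ T₂ = 1300 K, V₂ = 37.4 L.
W = PΔV = 488×(37.4−12.3) kPa·L = 12200 J.

12200 J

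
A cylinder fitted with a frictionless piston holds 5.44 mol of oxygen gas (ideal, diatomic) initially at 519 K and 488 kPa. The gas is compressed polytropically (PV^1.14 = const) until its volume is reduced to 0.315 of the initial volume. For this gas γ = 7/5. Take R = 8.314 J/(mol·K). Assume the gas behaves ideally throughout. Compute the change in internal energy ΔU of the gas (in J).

V₁ = nRT₁/P₁ = 5.44×8.314×519/488 = 48.1 L.
Polytropic n=1.14: T₂ = T₁(V₁/V₂)^(n−1) = 519×(3.17)^0.14 = 610 K; P₂ = P₁(V₁/V₂)^n = 1820 kPa.
For an ideal gas ΔU = nCvΔT with Cv = (5/2)R = 20.8 J/(mol·K).
ΔU = 5.44×20.8×(610−519) = 10300 J.

10300 J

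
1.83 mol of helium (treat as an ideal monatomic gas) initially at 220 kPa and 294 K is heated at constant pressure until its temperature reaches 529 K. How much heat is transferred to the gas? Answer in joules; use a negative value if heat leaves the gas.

8940 J

V₁ = nRT₁/P₁ = 1.83×8.314×294/220 = 20.3 L.
Isobaric: P stays 220 kPa; V/T = const ⇒ T₂ = 529 K, V₂ = 36.6 L.
W = PΔV = 220×(36.6−20.3) kPa·L = 3580 J.
ΔU = nCvΔT = 1.83×12.5×(529−294) = 5360 J.
Q = ΔU + W = nCpΔT = 8940 J.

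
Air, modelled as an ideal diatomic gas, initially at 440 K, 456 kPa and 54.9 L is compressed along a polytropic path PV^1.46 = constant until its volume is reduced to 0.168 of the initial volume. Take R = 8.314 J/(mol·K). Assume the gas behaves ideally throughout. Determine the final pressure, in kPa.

6170 kPa

Polytropic n=1.46: T₂ = T₁(V₁/V₂)^(n−1) = 440×(5.95)^0.46 = 1000 K; P₂ = P₁(V₁/V₂)^n = 6170 kPa.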